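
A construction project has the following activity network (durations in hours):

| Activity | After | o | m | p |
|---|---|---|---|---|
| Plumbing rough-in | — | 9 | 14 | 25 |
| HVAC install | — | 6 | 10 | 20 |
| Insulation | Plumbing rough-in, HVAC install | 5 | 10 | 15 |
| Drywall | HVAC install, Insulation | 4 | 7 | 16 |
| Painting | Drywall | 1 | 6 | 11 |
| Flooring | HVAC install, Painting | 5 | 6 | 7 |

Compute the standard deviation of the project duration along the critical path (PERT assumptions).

4.10 hours

te_Plumbing rough-in = (9 + 4·14 + 25)/6 = 90/6 = 15; σ²_Plumbing rough-in = ((25−9)/6)² = 7.111
te_HVAC install = (6 + 4·10 + 20)/6 = 66/6 = 11; σ²_HVAC install = ((20−6)/6)² = 5.444
te_Insulation = (5 + 4·10 + 15)/6 = 60/6 = 10; σ²_Insulation = ((15−5)/6)² = 2.778
te_Drywall = (4 + 4·7 + 16)/6 = 48/6 = 8; σ²_Drywall = ((16−4)/6)² = 4.000
te_Painting = (1 + 4·6 + 11)/6 = 36/6 = 6; σ²_Painting = ((11−1)/6)² = 2.778
te_Flooring = (5 + 4·6 + 7)/6 = 36/6 = 6; σ²_Flooring = ((7−5)/6)² = 0.111

Forward pass:
ES_Plumbing rough-in = 0; EF_Plumbing rough-in = 15
ES_HVAC install = 0; EF_HVAC install = 11
ES_Insulation = max(EF_Plumbing rough-in=15, EF_HVAC install=11) = 15; EF_Insulation = 15+10 = 25
ES_Drywall = max(EF_HVAC install=11, EF_Insulation=25) = 25; EF_Drywall = 25+8 = 33
ES_Painting = 33; EF_Painting = 33+6 = 39
ES_Flooring = max(EF_HVAC install=11, EF_Painting=39) = 39; EF_Flooring = 39+6 = 45
Expected project duration μ = 45 hours. Critical path: Plumbing rough-in → Insulation → Drywall → Painting → Flooring.

Variance along critical path = 7.111 + 2.778 + 4.000 + 2.778 + 0.111 = 16.778
σ = √16.778 = 4.096 hours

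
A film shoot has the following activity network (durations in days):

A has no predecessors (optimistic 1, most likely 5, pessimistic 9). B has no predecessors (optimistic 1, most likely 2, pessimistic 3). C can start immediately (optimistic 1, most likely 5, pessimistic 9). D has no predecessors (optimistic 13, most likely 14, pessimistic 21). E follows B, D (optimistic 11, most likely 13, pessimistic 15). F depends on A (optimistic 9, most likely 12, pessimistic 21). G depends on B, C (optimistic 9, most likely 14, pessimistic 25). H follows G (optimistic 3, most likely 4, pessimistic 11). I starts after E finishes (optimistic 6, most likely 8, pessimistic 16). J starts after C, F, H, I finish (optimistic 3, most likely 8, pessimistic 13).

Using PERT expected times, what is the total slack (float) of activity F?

19 days

te_A = (1 + 4·5 + 9)/6 = 30/6 = 5
te_B = (1 + 4·2 + 3)/6 = 12/6 = 2
te_C = (1 + 4·5 + 9)/6 = 30/6 = 5
te_D = (13 + 4·14 + 21)/6 = 90/6 = 15
te_E = (11 + 4·13 + 15)/6 = 78/6 = 13
te_F = (9 + 4·12 + 21)/6 = 78/6 = 13
te_G = (9 + 4·14 + 25)/6 = 90/6 = 15
te_H = (3 + 4·4 + 11)/6 = 30/6 = 5
te_I = (6 + 4·8 + 16)/6 = 54/6 = 9
te_J = (3 + 4·8 + 13)/6 = 48/6 = 8

Forward pass:
ES_A = 0; EF_A = 5
ES_B = 0; EF_B = 2
ES_C = 0; EF_C = 5
ES_D = 0; EF_D = 15
ES_E = max(EF_B=2, EF_D=15) = 15; EF_E = 15+13 = 28
ES_F = 5; EF_F = 5+13 = 18
ES_G = max(EF_B=2, EF_C=5) = 5; EF_G = 5+15 = 20
ES_H = 20; EF_H = 20+5 = 25
ES_I = 28; EF_I = 28+9 = 37
ES_J = max(EF_C=5, EF_F=18, EF_H=25, EF_I=37) = 37; EF_J = 37+8 = 45
Expected project duration μ = 45 days. Critical path: D → E → I → J.

Backward pass:
LF_J = 45; LS_J = 45−8 = 37
LF_I = LS_J = 37; LS_I = 37−9 = 28
LF_H = LS_J = 37; LS_H = 37−5 = 32
LF_G = LS_H = 32; LS_G = 32−15 = 17
LF_F = LS_J = 37; LS_F = 37−13 = 24
LF_E = LS_I = 28; LS_E = 28−13 = 15
LF_D = LS_E = 15; LS_D = 15−15 = 0
LF_C = min(LS_G=17, LS_J=37) = 17; LS_C = 17−5 = 12
LF_B = min(LS_E=15, LS_G=17) = 15; LS_B = 15−2 = 13
LF_A = LS_F = 24; LS_A = 24−5 = 19
Slack_F = LS_F − ES_F = 24 − 5 = 19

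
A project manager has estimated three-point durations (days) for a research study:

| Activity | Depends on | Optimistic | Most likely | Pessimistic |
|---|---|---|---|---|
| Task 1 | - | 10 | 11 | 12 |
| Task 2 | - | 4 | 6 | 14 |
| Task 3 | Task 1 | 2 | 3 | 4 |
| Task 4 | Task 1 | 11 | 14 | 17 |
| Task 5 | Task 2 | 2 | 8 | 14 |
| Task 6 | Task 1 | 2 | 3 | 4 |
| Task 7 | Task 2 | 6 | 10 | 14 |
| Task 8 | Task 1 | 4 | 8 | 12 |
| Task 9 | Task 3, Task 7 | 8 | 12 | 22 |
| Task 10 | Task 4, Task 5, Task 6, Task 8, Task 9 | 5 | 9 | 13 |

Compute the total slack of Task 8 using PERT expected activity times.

11 days

te_Task 1 = (10 + 4·11 + 12)/6 = 66/6 = 11
te_Task 2 = (4 + 4·6 + 14)/6 = 42/6 = 7
te_Task 3 = (2 + 4·3 + 4)/6 = 18/6 = 3
te_Task 4 = (11 + 4·14 + 17)/6 = 84/6 = 14
te_Task 5 = (2 + 4·8 + 14)/6 = 48/6 = 8
te_Task 6 = (2 + 4·3 + 4)/6 = 18/6 = 3
te_Task 7 = (6 + 4·10 + 14)/6 = 60/6 = 10
te_Task 8 = (4 + 4·8 + 12)/6 = 48/6 = 8
te_Task 9 = (8 + 4·12 + 22)/6 = 78/6 = 13
te_Task 10 = (5 + 4·9 + 13)/6 = 54/6 = 9

Forward pass:
ES_Task 1 = 0; EF_Task 1 = 11
ES_Task 2 = 0; EF_Task 2 = 7
ES_Task 3 = 11; EF_Task 3 = 11+3 = 14
ES_Task 4 = 11; EF_Task 4 = 11+14 = 25
ES_Task 5 = 7; EF_Task 5 = 7+8 = 15
ES_Task 6 = 11; EF_Task 6 = 11+3 = 14
ES_Task 7 = 7; EF_Task 7 = 7+10 = 17
ES_Task 8 = 11; EF_Task 8 = 11+8 = 19
ES_Task 9 = max(EF_Task 3=14, EF_Task 7=17) = 17; EF_Task 9 = 17+13 = 30
ES_Task 10 = max(EF_Task 4=25, EF_Task 5=15, EF_Task 6=14, EF_Task 8=19, EF_Task 9=30) = 30; EF_Task 10 = 30+9 = 39
Expected project duration μ = 39 days. Critical path: Task 2 → Task 7 → Task 9 → Task 10.

Backward pass:
LF_Task 10 = 39; LS_Task 10 = 39−9 = 30
LF_Task 9 = LS_Task 10 = 30; LS_Task 9 = 30−13 = 17
LF_Task 8 = LS_Task 10 = 30; LS_Task 8 = 30−8 = 22
LF_Task 7 = LS_Task 9 = 17; LS_Task 7 = 17−10 = 7
LF_Task 6 = LS_Task 10 = 30; LS_Task 6 = 30−3 = 27
LF_Task 5 = LS_Task 10 = 30; LS_Task 5 = 30−8 = 22
LF_Task 4 = LS_Task 10 = 30; LS_Task 4 = 30−14 = 16
LF_Task 3 = LS_Task 9 = 17; LS_Task 3 = 17−3 = 14
LF_Task 2 = min(LS_Task 5=22, LS_Task 7=7) = 7; LS_Task 2 = 7−7 = 0
LF_Task 1 = min(LS_Task 3=14, LS_Task 4=16, LS_Task 6=27, LS_Task 8=22) = 14; LS_Task 1 = 14−11 = 3
Slack_Task 8 = LS_Task 8 − ES_Task 8 = 22 − 11 = 11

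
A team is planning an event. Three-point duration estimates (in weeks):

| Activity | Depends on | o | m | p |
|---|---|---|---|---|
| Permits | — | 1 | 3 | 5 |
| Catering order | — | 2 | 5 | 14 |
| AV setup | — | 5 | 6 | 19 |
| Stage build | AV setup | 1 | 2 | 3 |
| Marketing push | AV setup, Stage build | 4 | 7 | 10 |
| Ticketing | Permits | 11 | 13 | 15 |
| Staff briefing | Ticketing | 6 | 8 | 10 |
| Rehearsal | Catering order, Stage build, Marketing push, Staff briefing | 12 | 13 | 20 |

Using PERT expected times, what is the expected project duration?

te_Permits = (1 + 4·3 + 5)/6 = 18/6 = 3
te_Catering order = (2 + 4·5 + 14)/6 = 36/6 = 6
te_AV setup = (5 + 4·6 + 19)/6 = 48/6 = 8
te_Stage build = (1 + 4·2 + 3)/6 = 12/6 = 2
te_Marketing push = (4 + 4·7 + 10)/6 = 42/6 = 7
te_Ticketing = (11 + 4·13 + 15)/6 = 78/6 = 13
te_Staff briefing = (6 + 4·8 + 10)/6 = 48/6 = 8
te_Rehearsal = (12 + 4·13 + 20)/6 = 84/6 = 14

Forward pass:
ES_Permits = 0; EF_Permits = 3
ES_Catering order = 0; EF_Catering order = 6
ES_AV setup = 0; EF_AV setup = 8
ES_Stage build = 8; EF_Stage build = 8+2 = 10
ES_Marketing push = max(EF_AV setup=8, EF_Stage build=10) = 10; EF_Marketing push = 10+7 = 17
ES_Ticketing = 3; EF_Ticketing = 3+13 = 16
ES_Staff briefing = 16; EF_Staff briefing = 16+8 = 24
ES_Rehearsal = max(EF_Catering order=6, EF_Stage build=10, EF_Marketing push=17, EF_Staff briefing=24) = 24; EF_Rehearsal = 24+14 = 38
Expected project duration μ = 38 weeks. Critical path: Permits → Ticketing → Staff briefing → Rehearsal.

38 weeks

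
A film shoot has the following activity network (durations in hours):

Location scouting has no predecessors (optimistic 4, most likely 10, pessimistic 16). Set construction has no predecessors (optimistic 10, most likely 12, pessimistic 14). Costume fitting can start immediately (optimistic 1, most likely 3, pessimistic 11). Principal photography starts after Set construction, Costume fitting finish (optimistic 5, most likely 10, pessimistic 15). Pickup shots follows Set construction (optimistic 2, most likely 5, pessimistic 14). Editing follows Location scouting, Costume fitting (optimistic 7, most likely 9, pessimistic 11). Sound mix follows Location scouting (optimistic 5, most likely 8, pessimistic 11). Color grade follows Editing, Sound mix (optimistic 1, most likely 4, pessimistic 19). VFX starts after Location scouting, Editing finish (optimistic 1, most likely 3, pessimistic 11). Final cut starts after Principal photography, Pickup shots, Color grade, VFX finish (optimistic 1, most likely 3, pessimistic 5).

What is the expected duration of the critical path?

28 hours

te_Location scouting = (4 + 4·10 + 16)/6 = 60/6 = 10
te_Set construction = (10 + 4·12 + 14)/6 = 72/6 = 12
te_Costume fitting = (1 + 4·3 + 11)/6 = 24/6 = 4
te_Principal photography = (5 + 4·10 + 15)/6 = 60/6 = 10
te_Pickup shots = (2 + 4·5 + 14)/6 = 36/6 = 6
te_Editing = (7 + 4·9 + 11)/6 = 54/6 = 9
te_Sound mix = (5 + 4·8 + 11)/6 = 48/6 = 8
te_Color grade = (1 + 4·4 + 19)/6 = 36/6 = 6
te_VFX = (1 + 4·3 + 11)/6 = 24/6 = 4
te_Final cut = (1 + 4·3 + 5)/6 = 18/6 = 3

Forward pass:
ES_Location scouting = 0; EF_Location scouting = 10
ES_Set construction = 0; EF_Set construction = 12
ES_Costume fitting = 0; EF_Costume fitting = 4
ES_Principal photography = max(EF_Set construction=12, EF_Costume fitting=4) = 12; EF_Principal photography = 12+10 = 22
ES_Pickup shots = 12; EF_Pickup shots = 12+6 = 18
ES_Editing = max(EF_Location scouting=10, EF_Costume fitting=4) = 10; EF_Editing = 10+9 = 19
ES_Sound mix = 10; EF_Sound mix = 10+8 = 18
ES_Color grade = max(EF_Editing=19, EF_Sound mix=18) = 19; EF_Color grade = 19+6 = 25
ES_VFX = max(EF_Location scouting=10, EF_Editing=19) = 19; EF_VFX = 19+4 = 23
ES_Final cut = max(EF_Principal photography=22, EF_Pickup shots=18, EF_Color grade=25, EF_VFX=23) = 25; EF_Final cut = 25+3 = 28
Expected project duration μ = 28 hours. Critical path: Location scouting → Editing → Color grade → Final cut.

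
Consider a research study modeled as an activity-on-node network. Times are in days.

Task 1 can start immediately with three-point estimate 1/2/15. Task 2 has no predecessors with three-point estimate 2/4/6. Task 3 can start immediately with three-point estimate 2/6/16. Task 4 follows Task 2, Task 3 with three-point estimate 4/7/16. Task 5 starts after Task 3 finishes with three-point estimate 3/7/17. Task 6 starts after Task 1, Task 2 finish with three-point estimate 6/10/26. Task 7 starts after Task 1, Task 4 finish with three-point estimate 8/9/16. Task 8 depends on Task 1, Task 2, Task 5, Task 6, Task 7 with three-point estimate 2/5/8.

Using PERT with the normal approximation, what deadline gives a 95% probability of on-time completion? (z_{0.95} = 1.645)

te_Task 1 = (1 + 4·2 + 15)/6 = 24/6 = 4; σ²_Task 1 = ((15−1)/6)² = 5.444
te_Task 2 = (2 + 4·4 + 6)/6 = 24/6 = 4; σ²_Task 2 = ((6−2)/6)² = 0.444
te_Task 3 = (2 + 4·6 + 16)/6 = 42/6 = 7; σ²_Task 3 = ((16−2)/6)² = 5.444
te_Task 4 = (4 + 4·7 + 16)/6 = 48/6 = 8; σ²_Task 4 = ((16−4)/6)² = 4.000
te_Task 5 = (3 + 4·7 + 17)/6 = 48/6 = 8; σ²_Task 5 = ((17−3)/6)² = 5.444
te_Task 6 = (6 + 4·10 + 26)/6 = 72/6 = 12; σ²_Task 6 = ((26−6)/6)² = 11.111
te_Task 7 = (8 + 4·9 + 16)/6 = 60/6 = 10; σ²_Task 7 = ((16−8)/6)² = 1.778
te_Task 8 = (2 + 4·5 + 8)/6 = 30/6 = 5; σ²_Task 8 = ((8−2)/6)² = 1.000

Forward pass:
ES_Task 1 = 0; EF_Task 1 = 4
ES_Task 2 = 0; EF_Task 2 = 4
ES_Task 3 = 0; EF_Task 3 = 7
ES_Task 4 = max(EF_Task 2=4, EF_Task 3=7) = 7; EF_Task 4 = 7+8 = 15
ES_Task 5 = 7; EF_Task 5 = 7+8 = 15
ES_Task 6 = max(EF_Task 1=4, EF_Task 2=4) = 4; EF_Task 6 = 4+12 = 16
ES_Task 7 = max(EF_Task 1=4, EF_Task 4=15) = 15; EF_Task 7 = 15+10 = 25
ES_Task 8 = max(EF_Task 1=4, EF_Task 2=4, EF_Task 5=15, EF_Task 6=16, EF_Task 7=25) = 25; EF_Task 8 = 25+5 = 30
Expected project duration μ = 30 days. Critical path: Task 3 → Task 4 → Task 7 → Task 8.

Variance along critical path = 5.444 + 4.000 + 1.778 + 1.000 = 12.222; σ = 3.496 days.
D = μ + z·σ = 30 + 1.645·3.496 = 35.8 days

35.8 days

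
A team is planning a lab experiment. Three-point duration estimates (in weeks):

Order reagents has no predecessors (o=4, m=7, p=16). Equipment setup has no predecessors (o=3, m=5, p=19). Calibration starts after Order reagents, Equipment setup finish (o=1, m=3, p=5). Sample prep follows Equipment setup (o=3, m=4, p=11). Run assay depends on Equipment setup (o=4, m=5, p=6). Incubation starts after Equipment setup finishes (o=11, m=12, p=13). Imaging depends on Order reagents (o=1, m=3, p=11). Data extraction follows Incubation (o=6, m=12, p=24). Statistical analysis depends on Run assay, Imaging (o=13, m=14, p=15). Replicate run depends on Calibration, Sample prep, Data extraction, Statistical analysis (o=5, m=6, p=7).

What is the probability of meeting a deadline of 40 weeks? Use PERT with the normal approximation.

0.690

te_Order reagents = (4 + 4·7 + 16)/6 = 48/6 = 8; σ²_Order reagents = ((16−4)/6)² = 4.000
te_Equipment setup = (3 + 4·5 + 19)/6 = 42/6 = 7; σ²_Equipment setup = ((19−3)/6)² = 7.111
te_Calibration = (1 + 4·3 + 5)/6 = 18/6 = 3; σ²_Calibration = ((5−1)/6)² = 0.444
te_Sample prep = (3 + 4·4 + 11)/6 = 30/6 = 5; σ²_Sample prep = ((11−3)/6)² = 1.778
te_Run assay = (4 + 4·5 + 6)/6 = 30/6 = 5; σ²_Run assay = ((6−4)/6)² = 0.111
te_Incubation = (11 + 4·12 + 13)/6 = 72/6 = 12; σ²_Incubation = ((13−11)/6)² = 0.111
te_Imaging = (1 + 4·3 + 11)/6 = 24/6 = 4; σ²_Imaging = ((11−1)/6)² = 2.778
te_Data extraction = (6 + 4·12 + 24)/6 = 78/6 = 13; σ²_Data extraction = ((24−6)/6)² = 9.000
te_Statistical analysis = (13 + 4·14 + 15)/6 = 84/6 = 14; σ²_Statistical analysis = ((15−13)/6)² = 0.111
te_Replicate run = (5 + 4·6 + 7)/6 = 36/6 = 6; σ²_Replicate run = ((7−5)/6)² = 0.111

Forward pass:
ES_Order reagents = 0; EF_Order reagents = 8
ES_Equipment setup = 0; EF_Equipment setup = 7
ES_Calibration = max(EF_Order reagents=8, EF_Equipment setup=7) = 8; EF_Calibration = 8+3 = 11
ES_Sample prep = 7; EF_Sample prep = 7+5 = 12
ES_Run assay = 7; EF_Run assay = 7+5 = 12
ES_Incubation = 7; EF_Incubation = 7+12 = 19
ES_Imaging = 8; EF_Imaging = 8+4 = 12
ES_Data extraction = 19; EF_Data extraction = 19+13 = 32
ES_Statistical analysis = max(EF_Run assay=12, EF_Imaging=12) = 12; EF_Statistical analysis = 12+14 = 26
ES_Replicate run = max(EF_Calibration=11, EF_Sample prep=12, EF_Data extraction=32, EF_Statistical analysis=26) = 32; EF_Replicate run = 32+6 = 38
Expected project duration μ = 38 weeks. Critical path: Equipment setup → Incubation → Data extraction → Replicate run.

Variance along critical path = 7.111 + 0.111 + 9.000 + 0.111 = 16.333; σ = √16.333 = 4.041 weeks.
Z = (40 − 38) / 4.041 = 0.495
P(T ≤ 40) = Φ(0.495) ≈ 0.690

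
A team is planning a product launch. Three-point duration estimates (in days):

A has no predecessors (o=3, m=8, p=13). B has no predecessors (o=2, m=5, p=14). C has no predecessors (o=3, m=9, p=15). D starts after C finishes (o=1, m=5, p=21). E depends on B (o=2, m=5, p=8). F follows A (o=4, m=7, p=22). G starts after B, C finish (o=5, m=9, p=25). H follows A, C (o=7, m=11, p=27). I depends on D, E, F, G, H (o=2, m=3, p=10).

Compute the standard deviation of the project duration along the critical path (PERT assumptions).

4.11 days

te_A = (3 + 4·8 + 13)/6 = 48/6 = 8; σ²_A = ((13−3)/6)² = 2.778
te_B = (2 + 4·5 + 14)/6 = 36/6 = 6; σ²_B = ((14−2)/6)² = 4.000
te_C = (3 + 4·9 + 15)/6 = 54/6 = 9; σ²_C = ((15−3)/6)² = 4.000
te_D = (1 + 4·5 + 21)/6 = 42/6 = 7; σ²_D = ((21−1)/6)² = 11.111
te_E = (2 + 4·5 + 8)/6 = 30/6 = 5; σ²_E = ((8−2)/6)² = 1.000
te_F = (4 + 4·7 + 22)/6 = 54/6 = 9; σ²_F = ((22−4)/6)² = 9.000
te_G = (5 + 4·9 + 25)/6 = 66/6 = 11; σ²_G = ((25−5)/6)² = 11.111
te_H = (7 + 4·11 + 27)/6 = 78/6 = 13; σ²_H = ((27−7)/6)² = 11.111
te_I = (2 + 4·3 + 10)/6 = 24/6 = 4; σ²_I = ((10−2)/6)² = 1.778

Forward pass:
ES_A = 0; EF_A = 8
ES_B = 0; EF_B = 6
ES_C = 0; EF_C = 9
ES_D = 9; EF_D = 9+7 = 16
ES_E = 6; EF_E = 6+5 = 11
ES_F = 8; EF_F = 8+9 = 17
ES_G = max(EF_B=6, EF_C=9) = 9; EF_G = 9+11 = 20
ES_H = max(EF_A=8, EF_C=9) = 9; EF_H = 9+13 = 22
ES_I = max(EF_D=16, EF_E=11, EF_F=17, EF_G=20, EF_H=22) = 22; EF_I = 22+4 = 26
Expected project duration μ = 26 days. Critical path: C → H → I.

Variance along critical path = 4.000 + 11.111 + 1.778 = 16.889
σ = √16.889 = 4.110 days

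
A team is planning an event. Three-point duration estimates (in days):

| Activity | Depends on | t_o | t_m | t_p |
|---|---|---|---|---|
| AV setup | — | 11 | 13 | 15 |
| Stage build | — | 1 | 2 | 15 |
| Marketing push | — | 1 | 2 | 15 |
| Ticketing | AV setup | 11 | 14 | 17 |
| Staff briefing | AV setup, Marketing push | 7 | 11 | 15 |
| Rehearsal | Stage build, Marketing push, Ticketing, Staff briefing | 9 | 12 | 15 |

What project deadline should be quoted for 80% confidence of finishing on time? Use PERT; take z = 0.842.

40.3 days

te_AV setup = (11 + 4·13 + 15)/6 = 78/6 = 13; σ²_AV setup = ((15−11)/6)² = 0.444
te_Stage build = (1 + 4·2 + 15)/6 = 24/6 = 4; σ²_Stage build = ((15−1)/6)² = 5.444
te_Marketing push = (1 + 4·2 + 15)/6 = 24/6 = 4; σ²_Marketing push = ((15−1)/6)² = 5.444
te_Ticketing = (11 + 4·14 + 17)/6 = 84/6 = 14; σ²_Ticketing = ((17−11)/6)² = 1.000
te_Staff briefing = (7 + 4·11 + 15)/6 = 66/6 = 11; σ²_Staff briefing = ((15−7)/6)² = 1.778
te_Rehearsal = (9 + 4·12 + 15)/6 = 72/6 = 12; σ²_Rehearsal = ((15−9)/6)² = 1.000

Forward pass:
ES_AV setup = 0; EF_AV setup = 13
ES_Stage build = 0; EF_Stage build = 4
ES_Marketing push = 0; EF_Marketing push = 4
ES_Ticketing = 13; EF_Ticketing = 13+14 = 27
ES_Staff briefing = max(EF_AV setup=13, EF_Marketing push=4) = 13; EF_Staff briefing = 13+11 = 24
ES_Rehearsal = max(EF_Stage build=4, EF_Marketing push=4, EF_Ticketing=27, EF_Staff briefing=24) = 27; EF_Rehearsal = 27+12 = 39
Expected project duration μ = 39 days. Critical path: AV setup → Ticketing → Rehearsal.

Variance along critical path = 0.444 + 1.000 + 1.000 = 2.444; σ = 1.563 days.
D = μ + z·σ = 39 + 0.842·1.563 = 40.3 days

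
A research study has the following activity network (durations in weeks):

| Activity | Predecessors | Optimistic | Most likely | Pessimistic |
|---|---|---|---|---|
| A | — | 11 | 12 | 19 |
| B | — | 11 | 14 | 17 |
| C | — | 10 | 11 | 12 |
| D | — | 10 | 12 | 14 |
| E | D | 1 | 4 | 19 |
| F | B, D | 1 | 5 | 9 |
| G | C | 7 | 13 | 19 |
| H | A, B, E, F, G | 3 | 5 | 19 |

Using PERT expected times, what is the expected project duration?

31 weeks

te_A = (11 + 4·12 + 19)/6 = 78/6 = 13
te_B = (11 + 4·14 + 17)/6 = 84/6 = 14
te_C = (10 + 4·11 + 12)/6 = 66/6 = 11
te_D = (10 + 4·12 + 14)/6 = 72/6 = 12
te_E = (1 + 4·4 + 19)/6 = 36/6 = 6
te_F = (1 + 4·5 + 9)/6 = 30/6 = 5
te_G = (7 + 4·13 + 19)/6 = 78/6 = 13
te_H = (3 + 4·5 + 19)/6 = 42/6 = 7

Forward pass:
ES_A = 0; EF_A = 13
ES_B = 0; EF_B = 14
ES_C = 0; EF_C = 11
ES_D = 0; EF_D = 12
ES_E = 12; EF_E = 12+6 = 18
ES_F = max(EF_B=14, EF_D=12) = 14; EF_F = 14+5 = 19
ES_G = 11; EF_G = 11+13 = 24
ES_H = max(EF_A=13, EF_B=14, EF_E=18, EF_F=19, EF_G=24) = 24; EF_H = 24+7 = 31
Expected project duration μ = 31 weeks. Critical path: C → G → H.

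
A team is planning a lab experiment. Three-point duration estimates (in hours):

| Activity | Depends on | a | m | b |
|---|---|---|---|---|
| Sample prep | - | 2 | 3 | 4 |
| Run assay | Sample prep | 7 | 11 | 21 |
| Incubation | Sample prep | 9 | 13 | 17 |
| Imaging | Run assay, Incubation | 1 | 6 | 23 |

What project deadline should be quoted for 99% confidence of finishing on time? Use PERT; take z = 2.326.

33.1 hours

te_Sample prep = (2 + 4·3 + 4)/6 = 18/6 = 3; σ²_Sample prep = ((4−2)/6)² = 0.111
te_Run assay = (7 + 4·11 + 21)/6 = 72/6 = 12; σ²_Run assay = ((21−7)/6)² = 5.444
te_Incubation = (9 + 4·13 + 17)/6 = 78/6 = 13; σ²_Incubation = ((17−9)/6)² = 1.778
te_Imaging = (1 + 4·6 + 23)/6 = 48/6 = 8; σ²_Imaging = ((23−1)/6)² = 13.444

Forward pass:
ES_Sample prep = 0; EF_Sample prep = 3
ES_Run assay = 3; EF_Run assay = 3+12 = 15
ES_Incubation = 3; EF_Incubation = 3+13 = 16
ES_Imaging = max(EF_Run assay=15, EF_Incubation=16) = 16; EF_Imaging = 16+8 = 24
Expected project duration μ = 24 hours. Critical path: Sample prep → Incubation → Imaging.

Variance along critical path = 0.111 + 1.778 + 13.444 = 15.333; σ = 3.916 hours.
D = μ + z·σ = 24 + 2.326·3.916 = 33.1 hours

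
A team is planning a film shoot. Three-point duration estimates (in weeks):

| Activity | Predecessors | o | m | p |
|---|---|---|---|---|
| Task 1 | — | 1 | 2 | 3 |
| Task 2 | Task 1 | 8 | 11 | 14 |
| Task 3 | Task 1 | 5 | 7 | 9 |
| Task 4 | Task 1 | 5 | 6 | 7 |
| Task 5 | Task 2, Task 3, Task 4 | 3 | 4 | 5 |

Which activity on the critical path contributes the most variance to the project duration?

Task 2

te_Task 1 = (1 + 4·2 + 3)/6 = 12/6 = 2; σ²_Task 1 = ((3−1)/6)² = 0.111
te_Task 2 = (8 + 4·11 + 14)/6 = 66/6 = 11; σ²_Task 2 = ((14−8)/6)² = 1.000
te_Task 3 = (5 + 4·7 + 9)/6 = 42/6 = 7; σ²_Task 3 = ((9−5)/6)² = 0.444
te_Task 4 = (5 + 4·6 + 7)/6 = 36/6 = 6; σ²_Task 4 = ((7−5)/6)² = 0.111
te_Task 5 = (3 + 4·4 + 5)/6 = 24/6 = 4; σ²_Task 5 = ((5−3)/6)² = 0.111

Forward pass:
ES_Task 1 = 0; EF_Task 1 = 2
ES_Task 2 = 2; EF_Task 2 = 2+11 = 13
ES_Task 3 = 2; EF_Task 3 = 2+7 = 9
ES_Task 4 = 2; EF_Task 4 = 2+6 = 8
ES_Task 5 = max(EF_Task 2=13, EF_Task 3=9, EF_Task 4=8) = 13; EF_Task 5 = 13+4 = 17
Expected project duration μ = 17 weeks. Critical path: Task 1 → Task 2 → Task 5.

Variances on critical path: σ²_Task 1=0.111, σ²_Task 2=1.000, σ²_Task 5=0.111.
Largest is σ²_Task 2 = 1.000.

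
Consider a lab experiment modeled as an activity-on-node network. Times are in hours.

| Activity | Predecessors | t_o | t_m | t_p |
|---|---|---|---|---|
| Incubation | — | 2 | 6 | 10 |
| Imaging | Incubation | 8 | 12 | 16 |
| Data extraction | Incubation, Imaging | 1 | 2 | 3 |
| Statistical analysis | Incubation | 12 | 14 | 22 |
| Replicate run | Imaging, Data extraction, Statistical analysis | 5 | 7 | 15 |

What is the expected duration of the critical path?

te_Incubation = (2 + 4·6 + 10)/6 = 36/6 = 6
te_Imaging = (8 + 4·12 + 16)/6 = 72/6 = 12
te_Data extraction = (1 + 4·2 + 3)/6 = 12/6 = 2
te_Statistical analysis = (12 + 4·14 + 22)/6 = 90/6 = 15
te_Replicate run = (5 + 4·7 + 15)/6 = 48/6 = 8

Forward pass:
ES_Incubation = 0; EF_Incubation = 6
ES_Imaging = 6; EF_Imaging = 6+12 = 18
ES_Data extraction = max(EF_Incubation=6, EF_Imaging=18) = 18; EF_Data extraction = 18+2 = 20
ES_Statistical analysis = 6; EF_Statistical analysis = 6+15 = 21
ES_Replicate run = max(EF_Imaging=18, EF_Data extraction=20, EF_Statistical analysis=21) = 21; EF_Replicate run = 21+8 = 29
Expected project duration μ = 29 hours. Critical path: Incubation → Statistical analysis → Replicate run.

29 hours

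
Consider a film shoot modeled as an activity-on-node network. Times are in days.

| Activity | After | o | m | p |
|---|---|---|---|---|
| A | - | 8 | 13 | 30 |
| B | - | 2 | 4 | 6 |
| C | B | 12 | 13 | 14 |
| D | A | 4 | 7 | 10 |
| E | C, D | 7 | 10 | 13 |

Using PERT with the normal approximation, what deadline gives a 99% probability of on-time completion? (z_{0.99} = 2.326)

41.1 days

te_A = (8 + 4·13 + 30)/6 = 90/6 = 15; σ²_A = ((30−8)/6)² = 13.444
te_B = (2 + 4·4 + 6)/6 = 24/6 = 4; σ²_B = ((6−2)/6)² = 0.444
te_C = (12 + 4·13 + 14)/6 = 78/6 = 13; σ²_C = ((14−12)/6)² = 0.111
te_D = (4 + 4·7 + 10)/6 = 42/6 = 7; σ²_D = ((10−4)/6)² = 1.000
te_E = (7 + 4·10 + 13)/6 = 60/6 = 10; σ²_E = ((13−7)/6)² = 1.000

Forward pass:
ES_A = 0; EF_A = 15
ES_B = 0; EF_B = 4
ES_C = 4; EF_C = 4+13 = 17
ES_D = 15; EF_D = 15+7 = 22
ES_E = max(EF_C=17, EF_D=22) = 22; EF_E = 22+10 = 32
Expected project duration μ = 32 days. Critical path: A → D → E.

Variance along critical path = 13.444 + 1.000 + 1.000 = 15.444; σ = 3.930 days.
D = μ + z·σ = 32 + 2.326·3.930 = 41.1 days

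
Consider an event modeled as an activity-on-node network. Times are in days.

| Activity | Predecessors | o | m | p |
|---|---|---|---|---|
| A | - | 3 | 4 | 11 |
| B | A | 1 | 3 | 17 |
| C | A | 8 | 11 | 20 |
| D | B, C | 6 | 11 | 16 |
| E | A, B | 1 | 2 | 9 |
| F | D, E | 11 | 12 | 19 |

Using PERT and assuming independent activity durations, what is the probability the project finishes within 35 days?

0.031

te_A = (3 + 4·4 + 11)/6 = 30/6 = 5; σ²_A = ((11−3)/6)² = 1.778
te_B = (1 + 4·3 + 17)/6 = 30/6 = 5; σ²_B = ((17−1)/6)² = 7.111
te_C = (8 + 4·11 + 20)/6 = 72/6 = 12; σ²_C = ((20−8)/6)² = 4.000
te_D = (6 + 4·11 + 16)/6 = 66/6 = 11; σ²_D = ((16−6)/6)² = 2.778
te_E = (1 + 4·2 + 9)/6 = 18/6 = 3; σ²_E = ((9−1)/6)² = 1.778
te_F = (11 + 4·12 + 19)/6 = 78/6 = 13; σ²_F = ((19−11)/6)² = 1.778

Forward pass:
ES_A = 0; EF_A = 5
ES_B = 5; EF_B = 5+5 = 10
ES_C = 5; EF_C = 5+12 = 17
ES_D = max(EF_B=10, EF_C=17) = 17; EF_D = 17+11 = 28
ES_E = max(EF_A=5, EF_B=10) = 10; EF_E = 10+3 = 13
ES_F = max(EF_D=28, EF_E=13) = 28; EF_F = 28+13 = 41
Expected project duration μ = 41 days. Critical path: A → C → D → F.

Variance along critical path = 1.778 + 4.000 + 2.778 + 1.778 = 10.333; σ = √10.333 = 3.215 days.
Z = (35 − 41) / 3.215 = -1.867
P(T ≤ 35) = Φ(-1.867) ≈ 0.031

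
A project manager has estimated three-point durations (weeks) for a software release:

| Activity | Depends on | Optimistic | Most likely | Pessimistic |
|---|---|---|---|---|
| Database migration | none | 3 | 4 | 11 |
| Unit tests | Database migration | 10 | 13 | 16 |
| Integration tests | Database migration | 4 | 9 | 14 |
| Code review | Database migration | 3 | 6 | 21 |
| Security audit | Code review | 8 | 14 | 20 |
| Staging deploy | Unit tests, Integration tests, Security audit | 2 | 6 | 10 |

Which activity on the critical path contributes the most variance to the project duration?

Code review

te_Database migration = (3 + 4·4 + 11)/6 = 30/6 = 5; σ²_Database migration = ((11−3)/6)² = 1.778
te_Unit tests = (10 + 4·13 + 16)/6 = 78/6 = 13; σ²_Unit tests = ((16−10)/6)² = 1.000
te_Integration tests = (4 + 4·9 + 14)/6 = 54/6 = 9; σ²_Integration tests = ((14−4)/6)² = 2.778
te_Code review = (3 + 4·6 + 21)/6 = 48/6 = 8; σ²_Code review = ((21−3)/6)² = 9.000
te_Security audit = (8 + 4·14 + 20)/6 = 84/6 = 14; σ²_Security audit = ((20−8)/6)² = 4.000
te_Staging deploy = (2 + 4·6 + 10)/6 = 36/6 = 6; σ²_Staging deploy = ((10−2)/6)² = 1.778

Forward pass:
ES_Database migration = 0; EF_Database migration = 5
ES_Unit tests = 5; EF_Unit tests = 5+13 = 18
ES_Integration tests = 5; EF_Integration tests = 5+9 = 14
ES_Code review = 5; EF_Code review = 5+8 = 13
ES_Security audit = 13; EF_Security audit = 13+14 = 27
ES_Staging deploy = max(EF_Unit tests=18, EF_Integration tests=14, EF_Security audit=27) = 27; EF_Staging deploy = 27+6 = 33
Expected project duration μ = 33 weeks. Critical path: Database migration → Code review → Security audit → Staging deploy.

Variances on critical path: σ²_Database migration=1.778, σ²_Code review=9.000, σ²_Security audit=4.000, σ²_Staging deploy=1.778.
Largest is σ²_Code review = 9.000.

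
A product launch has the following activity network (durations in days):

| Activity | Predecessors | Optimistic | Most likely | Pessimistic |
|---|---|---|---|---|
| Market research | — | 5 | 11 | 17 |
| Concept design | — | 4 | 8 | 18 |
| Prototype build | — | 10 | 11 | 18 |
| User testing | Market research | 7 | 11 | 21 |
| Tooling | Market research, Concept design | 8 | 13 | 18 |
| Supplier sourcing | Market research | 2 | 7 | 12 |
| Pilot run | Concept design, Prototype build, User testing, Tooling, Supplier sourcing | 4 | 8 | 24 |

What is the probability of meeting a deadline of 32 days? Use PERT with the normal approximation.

0.318

te_Market research = (5 + 4·11 + 17)/6 = 66/6 = 11; σ²_Market research = ((17−5)/6)² = 4.000
te_Concept design = (4 + 4·8 + 18)/6 = 54/6 = 9; σ²_Concept design = ((18−4)/6)² = 5.444
te_Prototype build = (10 + 4·11 + 18)/6 = 72/6 = 12; σ²_Prototype build = ((18−10)/6)² = 1.778
te_User testing = (7 + 4·11 + 21)/6 = 72/6 = 12; σ²_User testing = ((21−7)/6)² = 5.444
te_Tooling = (8 + 4·13 + 18)/6 = 78/6 = 13; σ²_Tooling = ((18−8)/6)² = 2.778
te_Supplier sourcing = (2 + 4·7 + 12)/6 = 42/6 = 7; σ²_Supplier sourcing = ((12−2)/6)² = 2.778
te_Pilot run = (4 + 4·8 + 24)/6 = 60/6 = 10; σ²_Pilot run = ((24−4)/6)² = 11.111

Forward pass:
ES_Market research = 0; EF_Market research = 11
ES_Concept design = 0; EF_Concept design = 9
ES_Prototype build = 0; EF_Prototype build = 12
ES_User testing = 11; EF_User testing = 11+12 = 23
ES_Tooling = max(EF_Market research=11, EF_Concept design=9) = 11; EF_Tooling = 11+13 = 24
ES_Supplier sourcing = 11; EF_Supplier sourcing = 11+7 = 18
ES_Pilot run = max(EF_Concept design=9, EF_Prototype build=12, EF_User testing=23, EF_Tooling=24, EF_Supplier sourcing=18) = 24; EF_Pilot run = 24+10 = 34
Expected project duration μ = 34 days. Critical path: Market research → Tooling → Pilot run.

Variance along critical path = 4.000 + 2.778 + 11.111 = 17.889; σ = √17.889 = 4.230 days.
Z = (32 − 34) / 4.230 = -0.473
P(T ≤ 32) = Φ(-0.473) ≈ 0.318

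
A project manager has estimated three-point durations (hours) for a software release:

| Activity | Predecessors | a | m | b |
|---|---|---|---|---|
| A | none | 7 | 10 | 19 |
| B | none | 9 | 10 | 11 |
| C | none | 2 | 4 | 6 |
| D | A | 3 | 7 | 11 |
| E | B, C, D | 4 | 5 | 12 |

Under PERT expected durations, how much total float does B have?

8 hours

te_A = (7 + 4·10 + 19)/6 = 66/6 = 11
te_B = (9 + 4·10 + 11)/6 = 60/6 = 10
te_C = (2 + 4·4 + 6)/6 = 24/6 = 4
te_D = (3 + 4·7 + 11)/6 = 42/6 = 7
te_E = (4 + 4·5 + 12)/6 = 36/6 = 6

Forward pass:
ES_A = 0; EF_A = 11
ES_B = 0; EF_B = 10
ES_C = 0; EF_C = 4
ES_D = 11; EF_D = 11+7 = 18
ES_E = max(EF_B=10, EF_C=4, EF_D=18) = 18; EF_E = 18+6 = 24
Expected project duration μ = 24 hours. Critical path: A → D → E.

Backward pass:
LF_E = 24; LS_E = 24−6 = 18
LF_D = LS_E = 18; LS_D = 18−7 = 11
LF_C = LS_E = 18; LS_C = 18−4 = 14
LF_B = LS_E = 18; LS_B = 18−10 = 8
LF_A = LS_D = 11; LS_A = 11−11 = 0
Slack_B = LS_B − ES_B = 8 − 0 = 8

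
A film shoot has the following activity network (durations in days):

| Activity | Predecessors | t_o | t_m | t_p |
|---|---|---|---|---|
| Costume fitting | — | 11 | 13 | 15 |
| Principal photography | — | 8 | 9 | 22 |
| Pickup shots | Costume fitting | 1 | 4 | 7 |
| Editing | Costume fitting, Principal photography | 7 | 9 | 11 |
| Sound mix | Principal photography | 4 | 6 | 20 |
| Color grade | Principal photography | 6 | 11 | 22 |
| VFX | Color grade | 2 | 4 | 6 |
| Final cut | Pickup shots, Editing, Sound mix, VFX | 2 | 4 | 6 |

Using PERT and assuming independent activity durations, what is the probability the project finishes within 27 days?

te_Costume fitting = (11 + 4·13 + 15)/6 = 78/6 = 13; σ²_Costume fitting = ((15−11)/6)² = 0.444
te_Principal photography = (8 + 4·9 + 22)/6 = 66/6 = 11; σ²_Principal photography = ((22−8)/6)² = 5.444
te_Pickup shots = (1 + 4·4 + 7)/6 = 24/6 = 4; σ²_Pickup shots = ((7−1)/6)² = 1.000
te_Editing = (7 + 4·9 + 11)/6 = 54/6 = 9; σ²_Editing = ((11−7)/6)² = 0.444
te_Sound mix = (4 + 4·6 + 20)/6 = 48/6 = 8; σ²_Sound mix = ((20−4)/6)² = 7.111
te_Color grade = (6 + 4·11 + 22)/6 = 72/6 = 12; σ²_Color grade = ((22−6)/6)² = 7.111
te_VFX = (2 + 4·4 + 6)/6 = 24/6 = 4; σ²_VFX = ((6−2)/6)² = 0.444
te_Final cut = (2 + 4·4 + 6)/6 = 24/6 = 4; σ²_Final cut = ((6−2)/6)² = 0.444

Forward pass:
ES_Costume fitting = 0; EF_Costume fitting = 13
ES_Principal photography = 0; EF_Principal photography = 11
ES_Pickup shots = 13; EF_Pickup shots = 13+4 = 17
ES_Editing = max(EF_Costume fitting=13, EF_Principal photography=11) = 13; EF_Editing = 13+9 = 22
ES_Sound mix = 11; EF_Sound mix = 11+8 = 19
ES_Color grade = 11; EF_Color grade = 11+12 = 23
ES_VFX = 23; EF_VFX = 23+4 = 27
ES_Final cut = max(EF_Pickup shots=17, EF_Editing=22, EF_Sound mix=19, EF_VFX=27) = 27; EF_Final cut = 27+4 = 31
Expected project duration μ = 31 days. Critical path: Principal photography → Color grade → VFX → Final cut.

Variance along critical path = 5.444 + 7.111 + 0.444 + 0.444 = 13.444; σ = √13.444 = 3.667 days.
Z = (27 − 31) / 3.667 = -1.091
P(T ≤ 27) = Φ(-1.091) ≈ 0.138

0.138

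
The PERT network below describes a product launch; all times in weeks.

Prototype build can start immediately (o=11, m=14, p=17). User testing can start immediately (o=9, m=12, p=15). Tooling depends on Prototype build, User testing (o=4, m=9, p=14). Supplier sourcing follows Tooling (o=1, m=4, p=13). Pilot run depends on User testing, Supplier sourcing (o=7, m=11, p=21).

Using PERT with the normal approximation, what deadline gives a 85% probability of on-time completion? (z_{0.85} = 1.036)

43.8 weeks

te_Prototype build = (11 + 4·14 + 17)/6 = 84/6 = 14; σ²_Prototype build = ((17−11)/6)² = 1.000
te_User testing = (9 + 4·12 + 15)/6 = 72/6 = 12; σ²_User testing = ((15−9)/6)² = 1.000
te_Tooling = (4 + 4·9 + 14)/6 = 54/6 = 9; σ²_Tooling = ((14−4)/6)² = 2.778
te_Supplier sourcing = (1 + 4·4 + 13)/6 = 30/6 = 5; σ²_Supplier sourcing = ((13−1)/6)² = 4.000
te_Pilot run = (7 + 4·11 + 21)/6 = 72/6 = 12; σ²_Pilot run = ((21−7)/6)² = 5.444

Forward pass:
ES_Prototype build = 0; EF_Prototype build = 14
ES_User testing = 0; EF_User testing = 12
ES_Tooling = max(EF_Prototype build=14, EF_User testing=12) = 14; EF_Tooling = 14+9 = 23
ES_Supplier sourcing = 23; EF_Supplier sourcing = 23+5 = 28
ES_Pilot run = max(EF_User testing=12, EF_Supplier sourcing=28) = 28; EF_Pilot run = 28+12 = 40
Expected project duration μ = 40 weeks. Critical path: Prototype build → Tooling → Supplier sourcing → Pilot run.

Variance along critical path = 1.000 + 2.778 + 4.000 + 5.444 = 13.222; σ = 3.636 weeks.
D = μ + z·σ = 40 + 1.036·3.636 = 43.8 weeks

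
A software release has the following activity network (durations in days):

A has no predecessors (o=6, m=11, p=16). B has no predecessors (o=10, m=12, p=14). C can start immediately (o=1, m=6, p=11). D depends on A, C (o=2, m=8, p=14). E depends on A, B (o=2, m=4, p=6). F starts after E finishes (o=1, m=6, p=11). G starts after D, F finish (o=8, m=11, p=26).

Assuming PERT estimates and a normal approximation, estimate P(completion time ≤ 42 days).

0.975

te_A = (6 + 4·11 + 16)/6 = 66/6 = 11; σ²_A = ((16−6)/6)² = 2.778
te_B = (10 + 4·12 + 14)/6 = 72/6 = 12; σ²_B = ((14−10)/6)² = 0.444
te_C = (1 + 4·6 + 11)/6 = 36/6 = 6; σ²_C = ((11−1)/6)² = 2.778
te_D = (2 + 4·8 + 14)/6 = 48/6 = 8; σ²_D = ((14−2)/6)² = 4.000
te_E = (2 + 4·4 + 6)/6 = 24/6 = 4; σ²_E = ((6−2)/6)² = 0.444
te_F = (1 + 4·6 + 11)/6 = 36/6 = 6; σ²_F = ((11−1)/6)² = 2.778
te_G = (8 + 4·11 + 26)/6 = 78/6 = 13; σ²_G = ((26−8)/6)² = 9.000

Forward pass:
ES_A = 0; EF_A = 11
ES_B = 0; EF_B = 12
ES_C = 0; EF_C = 6
ES_D = max(EF_A=11, EF_C=6) = 11; EF_D = 11+8 = 19
ES_E = max(EF_A=11, EF_B=12) = 12; EF_E = 12+4 = 16
ES_F = 16; EF_F = 16+6 = 22
ES_G = max(EF_D=19, EF_F=22) = 22; EF_G = 22+13 = 35
Expected project duration μ = 35 days. Critical path: B → E → F → G.

Variance along critical path = 0.444 + 0.444 + 2.778 + 9.000 = 12.667; σ = √12.667 = 3.559 days.
Z = (42 − 35) / 3.559 = 1.967
P(T ≤ 42) = Φ(1.967) ≈ 0.975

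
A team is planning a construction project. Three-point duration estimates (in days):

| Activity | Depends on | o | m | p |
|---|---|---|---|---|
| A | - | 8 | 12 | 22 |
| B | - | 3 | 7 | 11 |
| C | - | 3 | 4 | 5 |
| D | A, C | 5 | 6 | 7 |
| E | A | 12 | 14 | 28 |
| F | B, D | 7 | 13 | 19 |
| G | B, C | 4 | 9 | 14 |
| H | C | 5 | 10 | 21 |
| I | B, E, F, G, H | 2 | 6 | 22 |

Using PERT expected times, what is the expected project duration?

te_A = (8 + 4·12 + 22)/6 = 78/6 = 13
te_B = (3 + 4·7 + 11)/6 = 42/6 = 7
te_C = (3 + 4·4 + 5)/6 = 24/6 = 4
te_D = (5 + 4·6 + 7)/6 = 36/6 = 6
te_E = (12 + 4·14 + 28)/6 = 96/6 = 16
te_F = (7 + 4·13 + 19)/6 = 78/6 = 13
te_G = (4 + 4·9 + 14)/6 = 54/6 = 9
te_H = (5 + 4·10 + 21)/6 = 66/6 = 11
te_I = (2 + 4·6 + 22)/6 = 48/6 = 8

Forward pass:
ES_A = 0; EF_A = 13
ES_B = 0; EF_B = 7
ES_C = 0; EF_C = 4
ES_D = max(EF_A=13, EF_C=4) = 13; EF_D = 13+6 = 19
ES_E = 13; EF_E = 13+16 = 29
ES_F = max(EF_B=7, EF_D=19) = 19; EF_F = 19+13 = 32
ES_G = max(EF_B=7, EF_C=4) = 7; EF_G = 7+9 = 16
ES_H = 4; EF_H = 4+11 = 15
ES_I = max(EF_B=7, EF_E=29, EF_F=32, EF_G=16, EF_H=15) = 32; EF_I = 32+8 = 40
Expected project duration μ = 40 days. Critical path: A → D → F → I.

40 days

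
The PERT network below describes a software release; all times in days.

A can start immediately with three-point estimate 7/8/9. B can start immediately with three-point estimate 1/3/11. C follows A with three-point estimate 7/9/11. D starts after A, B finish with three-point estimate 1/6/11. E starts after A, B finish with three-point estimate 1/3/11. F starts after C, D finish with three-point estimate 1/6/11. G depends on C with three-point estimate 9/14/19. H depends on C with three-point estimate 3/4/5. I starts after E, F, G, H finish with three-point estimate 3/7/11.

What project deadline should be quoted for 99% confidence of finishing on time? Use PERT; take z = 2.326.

te_A = (7 + 4·8 + 9)/6 = 48/6 = 8; σ²_A = ((9−7)/6)² = 0.111
te_B = (1 + 4·3 + 11)/6 = 24/6 = 4; σ²_B = ((11−1)/6)² = 2.778
te_C = (7 + 4·9 + 11)/6 = 54/6 = 9; σ²_C = ((11−7)/6)² = 0.444
te_D = (1 + 4·6 + 11)/6 = 36/6 = 6; σ²_D = ((11−1)/6)² = 2.778
te_E = (1 + 4·3 + 11)/6 = 24/6 = 4; σ²_E = ((11−1)/6)² = 2.778
te_F = (1 + 4·6 + 11)/6 = 36/6 = 6; σ²_F = ((11−1)/6)² = 2.778
te_G = (9 + 4·14 + 19)/6 = 84/6 = 14; σ²_G = ((19−9)/6)² = 2.778
te_H = (3 + 4·4 + 5)/6 = 24/6 = 4; σ²_H = ((5−3)/6)² = 0.111
te_I = (3 + 4·7 + 11)/6 = 42/6 = 7; σ²_I = ((11−3)/6)² = 1.778

Forward pass:
ES_A = 0; EF_A = 8
ES_B = 0; EF_B = 4
ES_C = 8; EF_C = 8+9 = 17
ES_D = max(EF_A=8, EF_B=4) = 8; EF_D = 8+6 = 14
ES_E = max(EF_A=8, EF_B=4) = 8; EF_E = 8+4 = 12
ES_F = max(EF_C=17, EF_D=14) = 17; EF_F = 17+6 = 23
ES_G = 17; EF_G = 17+14 = 31
ES_H = 17; EF_H = 17+4 = 21
ES_I = max(EF_E=12, EF_F=23, EF_G=31, EF_H=21) = 31; EF_I = 31+7 = 38
Expected project duration μ = 38 days. Critical path: A → C → G → I.

Variance along critical path = 0.111 + 0.444 + 2.778 + 1.778 = 5.111; σ = 2.261 days.
D = μ + z·σ = 38 + 2.326·2.261 = 43.3 days

43.3 days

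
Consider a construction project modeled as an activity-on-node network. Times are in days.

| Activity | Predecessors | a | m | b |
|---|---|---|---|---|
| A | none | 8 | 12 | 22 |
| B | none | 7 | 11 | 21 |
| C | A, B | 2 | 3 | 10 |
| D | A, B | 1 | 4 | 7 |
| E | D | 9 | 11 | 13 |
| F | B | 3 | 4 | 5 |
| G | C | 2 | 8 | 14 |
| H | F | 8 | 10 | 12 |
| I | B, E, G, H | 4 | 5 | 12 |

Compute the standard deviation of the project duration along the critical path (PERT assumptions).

2.94 days

te_A = (8 + 4·12 + 22)/6 = 78/6 = 13; σ²_A = ((22−8)/6)² = 5.444
te_B = (7 + 4·11 + 21)/6 = 72/6 = 12; σ²_B = ((21−7)/6)² = 5.444
te_C = (2 + 4·3 + 10)/6 = 24/6 = 4; σ²_C = ((10−2)/6)² = 1.778
te_D = (1 + 4·4 + 7)/6 = 24/6 = 4; σ²_D = ((7−1)/6)² = 1.000
te_E = (9 + 4·11 + 13)/6 = 66/6 = 11; σ²_E = ((13−9)/6)² = 0.444
te_F = (3 + 4·4 + 5)/6 = 24/6 = 4; σ²_F = ((5−3)/6)² = 0.111
te_G = (2 + 4·8 + 14)/6 = 48/6 = 8; σ²_G = ((14−2)/6)² = 4.000
te_H = (8 + 4·10 + 12)/6 = 60/6 = 10; σ²_H = ((12−8)/6)² = 0.444
te_I = (4 + 4·5 + 12)/6 = 36/6 = 6; σ²_I = ((12−4)/6)² = 1.778

Forward pass:
ES_A = 0; EF_A = 13
ES_B = 0; EF_B = 12
ES_C = max(EF_A=13, EF_B=12) = 13; EF_C = 13+4 = 17
ES_D = max(EF_A=13, EF_B=12) = 13; EF_D = 13+4 = 17
ES_E = 17; EF_E = 17+11 = 28
ES_F = 12; EF_F = 12+4 = 16
ES_G = 17; EF_G = 17+8 = 25
ES_H = 16; EF_H = 16+10 = 26
ES_I = max(EF_B=12, EF_E=28, EF_G=25, EF_H=26) = 28; EF_I = 28+6 = 34
Expected project duration μ = 34 days. Critical path: A → D → E → I.

Variance along critical path = 5.444 + 1.000 + 0.444 + 1.778 = 8.667
σ = √8.667 = 2.944 days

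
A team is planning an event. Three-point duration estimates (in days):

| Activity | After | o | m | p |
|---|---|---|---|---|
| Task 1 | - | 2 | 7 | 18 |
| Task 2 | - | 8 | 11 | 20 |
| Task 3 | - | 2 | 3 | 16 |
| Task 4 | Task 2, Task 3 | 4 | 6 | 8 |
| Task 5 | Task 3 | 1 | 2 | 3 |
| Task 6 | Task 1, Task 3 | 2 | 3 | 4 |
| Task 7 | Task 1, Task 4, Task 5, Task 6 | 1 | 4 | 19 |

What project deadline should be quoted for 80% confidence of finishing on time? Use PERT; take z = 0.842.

te_Task 1 = (2 + 4·7 + 18)/6 = 48/6 = 8; σ²_Task 1 = ((18−2)/6)² = 7.111
te_Task 2 = (8 + 4·11 + 20)/6 = 72/6 = 12; σ²_Task 2 = ((20−8)/6)² = 4.000
te_Task 3 = (2 + 4·3 + 16)/6 = 30/6 = 5; σ²_Task 3 = ((16−2)/6)² = 5.444
te_Task 4 = (4 + 4·6 + 8)/6 = 36/6 = 6; σ²_Task 4 = ((8−4)/6)² = 0.444
te_Task 5 = (1 + 4·2 + 3)/6 = 12/6 = 2; σ²_Task 5 = ((3−1)/6)² = 0.111
te_Task 6 = (2 + 4·3 + 4)/6 = 18/6 = 3; σ²_Task 6 = ((4−2)/6)² = 0.111
te_Task 7 = (1 + 4·4 + 19)/6 = 36/6 = 6; σ²_Task 7 = ((19−1)/6)² = 9.000

Forward pass:
ES_Task 1 = 0; EF_Task 1 = 8
ES_Task 2 = 0; EF_Task 2 = 12
ES_Task 3 = 0; EF_Task 3 = 5
ES_Task 4 = max(EF_Task 2=12, EF_Task 3=5) = 12; EF_Task 4 = 12+6 = 18
ES_Task 5 = 5; EF_Task 5 = 5+2 = 7
ES_Task 6 = max(EF_Task 1=8, EF_Task 3=5) = 8; EF_Task 6 = 8+3 = 11
ES_Task 7 = max(EF_Task 1=8, EF_Task 4=18, EF_Task 5=7, EF_Task 6=11) = 18; EF_Task 7 = 18+6 = 24
Expected project duration μ = 24 days. Critical path: Task 2 → Task 4 → Task 7.

Variance along critical path = 4.000 + 0.444 + 9.000 = 13.444; σ = 3.667 days.
D = μ + z·σ = 24 + 0.842·3.667 = 27.1 days

27.1 days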